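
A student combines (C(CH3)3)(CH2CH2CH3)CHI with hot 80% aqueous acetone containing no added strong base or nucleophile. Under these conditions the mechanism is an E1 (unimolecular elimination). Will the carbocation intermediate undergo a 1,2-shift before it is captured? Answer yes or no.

The first-formed carbocation is secondary.
The adjacent tert-butyl carbon has no hydrogen but bears methyl groups; migration of one methyl with its bonding pair (a 1,2-methyl shift) places the charge on a tertiary centre.
Tertiary is more stable than secondary, so the shift occurs.

yes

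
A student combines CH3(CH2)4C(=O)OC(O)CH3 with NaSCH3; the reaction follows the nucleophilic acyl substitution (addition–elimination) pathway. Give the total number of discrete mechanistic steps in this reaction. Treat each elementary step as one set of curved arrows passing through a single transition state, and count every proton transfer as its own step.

2

Step 1: A lone pair on the S of CH3S⁻ attacks the electrophilic acyl carbon; the π(C=O) electrons move onto oxygen, giving a tetrahedral intermediate.
Step 2: Collapse of the tetrahedral intermediate: the alkoxide oxygen pushes its lone pair back to re-form C=O while CH3CO2⁻ leaves.
Total: 2 elementary steps.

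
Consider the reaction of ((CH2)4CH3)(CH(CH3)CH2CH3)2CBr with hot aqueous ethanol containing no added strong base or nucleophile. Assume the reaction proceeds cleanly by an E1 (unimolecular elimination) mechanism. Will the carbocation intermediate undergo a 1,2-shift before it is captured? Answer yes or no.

The first-formed carbocation is tertiary.
No single 1,2-shift to an adjacent carbon would produce a more-substituted cation than the one already present, so no rearrangement occurs.

no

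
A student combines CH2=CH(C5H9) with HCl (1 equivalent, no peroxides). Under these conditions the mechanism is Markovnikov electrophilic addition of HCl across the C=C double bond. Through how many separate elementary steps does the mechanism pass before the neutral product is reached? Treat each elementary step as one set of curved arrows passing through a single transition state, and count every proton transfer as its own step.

Step 1: The π electrons of the C=C bond attack a proton of HCl; Markovnikov addition places the new C–H on the less-substituted alkene carbon, so the positive charge ends up on the more-substituted carbon — a secondary carbocation. The H–Cl bond breaks heterolytically, releasing Cl⁻.
Step 2: A hydride (H with its bonding pair) migrates from the adjacent cyclopentyl carbon to the cationic centre — a 1,2-hydride shift — upgrading the secondary cation to a tertiary one.
Step 3: Nucleophilic attack by Cl⁻ on the carbocation completes the addition, giving R–Cl.
Total: 3 elementary steps.

3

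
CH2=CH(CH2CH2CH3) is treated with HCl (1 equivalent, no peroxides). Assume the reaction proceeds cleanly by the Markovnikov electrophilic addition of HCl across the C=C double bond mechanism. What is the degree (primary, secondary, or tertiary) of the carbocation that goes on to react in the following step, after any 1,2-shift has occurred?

Step 1: Electrophilic addition begins with the π(C=C) electrons forming a bond to the proton of HCl. Following Markovnikov's rule, the resulting cation is secondary. The H–Cl bond breaks heterolytically, releasing Cl⁻.
No single 1,2-shift to an adjacent carbon would give a more-substituted cation, so no rearrangement occurs.

secondary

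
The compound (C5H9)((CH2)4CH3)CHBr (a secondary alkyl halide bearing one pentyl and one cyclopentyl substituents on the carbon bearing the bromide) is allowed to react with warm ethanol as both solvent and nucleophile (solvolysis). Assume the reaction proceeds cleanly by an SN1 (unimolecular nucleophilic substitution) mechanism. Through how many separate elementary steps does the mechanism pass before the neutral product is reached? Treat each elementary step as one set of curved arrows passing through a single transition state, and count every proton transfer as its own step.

4

Step 1: Unassisted departure of Br⁻ (taking the C–Br bonding pair) generates a secondary carbocation.
Step 2: A hydride (H with its bonding pair) migrates from the adjacent cyclopentyl carbon to the cationic centre — a 1,2-hydride shift — upgrading the secondary cation to a tertiary one.
Step 3: CH3CH2OH donates an oxygen lone pair into the empty p orbital of the cation, giving a protonated ether (an oxonium ion).
Step 4: Proton transfer from the O–H of the oxonium ion to a solvent molecule delivers the neutral ether.
Total: 4 elementary steps.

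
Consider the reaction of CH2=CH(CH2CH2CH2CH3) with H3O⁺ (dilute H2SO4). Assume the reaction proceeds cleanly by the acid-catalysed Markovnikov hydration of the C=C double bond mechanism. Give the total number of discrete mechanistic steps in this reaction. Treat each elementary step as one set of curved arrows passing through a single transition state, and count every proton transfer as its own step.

Step 1: Electrophilic addition begins with the π(C=C) electrons forming a bond to the proton of H3O⁺. Following Markovnikov's rule, the resulting cation is secondary. H2O is released.
(No 1,2-shift: no single shift to an adjacent carbon would give a more stable cation.)
Step 2: Water acts as the nucleophile: an oxygen lone pair bonds to the cationic carbon, giving an oxonium-ion intermediate.
Step 3: Deprotonation of the oxonium ion by a water molecule delivers the neutral alcohol and regenerates the acid catalyst.
Total: 3 elementary steps.

3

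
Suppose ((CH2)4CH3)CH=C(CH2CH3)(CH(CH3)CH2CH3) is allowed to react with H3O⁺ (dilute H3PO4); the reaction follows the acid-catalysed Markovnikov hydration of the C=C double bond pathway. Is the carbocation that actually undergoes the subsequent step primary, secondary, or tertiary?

Step 1: Electrophilic addition begins with the π(C=C) electrons forming a bond to the proton of H3O⁺. Following Markovnikov's rule, the resulting cation is tertiary. H2O is released.
No single 1,2-shift to an adjacent carbon would give a more-substituted cation, so no rearrangement occurs.

tertiary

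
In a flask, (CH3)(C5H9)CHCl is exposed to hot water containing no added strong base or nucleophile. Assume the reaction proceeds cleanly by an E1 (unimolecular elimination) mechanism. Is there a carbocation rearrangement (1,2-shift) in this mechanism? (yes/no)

The first-formed carbocation is secondary.
The adjacent cyclopentyl carbon already bears 2 other carbon substituents and has a hydrogen to migrate; after a 1,2-hydride shift from that carbon the positive charge sits on a tertiary centre.
Tertiary is more stable than secondary, so the shift occurs.

yes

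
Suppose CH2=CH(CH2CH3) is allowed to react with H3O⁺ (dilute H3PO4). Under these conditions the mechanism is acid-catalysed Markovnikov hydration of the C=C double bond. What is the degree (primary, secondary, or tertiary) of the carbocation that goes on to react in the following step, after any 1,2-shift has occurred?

Step 1: Electrophilic addition begins with the π(C=C) electrons forming a bond to the proton of H3O⁺. Following Markovnikov's rule, the resulting cation is secondary. H2O is released.
No single 1,2-shift to an adjacent carbon would give a more-substituted cation, so no rearrangement occurs.

secondary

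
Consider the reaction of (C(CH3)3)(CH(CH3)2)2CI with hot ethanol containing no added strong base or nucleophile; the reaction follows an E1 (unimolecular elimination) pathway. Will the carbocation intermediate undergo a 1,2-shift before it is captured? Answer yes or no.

The first-formed carbocation is tertiary.
No single 1,2-shift to an adjacent carbon would produce a more-substituted cation than the one already present, so no rearrangement occurs.

no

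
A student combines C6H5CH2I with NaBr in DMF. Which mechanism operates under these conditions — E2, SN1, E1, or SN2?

SN2

Conditions: a primary substrate with a strong nucleophile in the polar aprotic solvent DMF.
These conditions are the textbook signature of the SN2 pathway.
An unhindered substrate with a strong nucleophile in a polar aprotic solvent favours one-step backside displacement.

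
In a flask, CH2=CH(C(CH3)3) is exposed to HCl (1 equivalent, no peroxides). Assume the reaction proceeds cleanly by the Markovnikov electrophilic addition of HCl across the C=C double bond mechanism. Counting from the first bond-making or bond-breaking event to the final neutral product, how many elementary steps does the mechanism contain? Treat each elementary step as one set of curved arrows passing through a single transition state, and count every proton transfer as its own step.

3

Step 1: The π electrons of the C=C bond attack a proton of HCl; Markovnikov addition places the new C–H on the less-substituted alkene carbon, so the positive charge ends up on the more-substituted carbon — a secondary carbocation. The H–Cl bond breaks heterolytically, releasing Cl⁻.
Step 2: A 1,2-methyl shift from the adjacent tert-butyl carbon moves the positive charge from the secondary centre to an adjacent carbon, generating a more stable tertiary carbocation.
Step 3: Nucleophilic attack by Cl⁻ on the carbocation completes the addition, giving R–Cl.
Total: 3 elementary steps.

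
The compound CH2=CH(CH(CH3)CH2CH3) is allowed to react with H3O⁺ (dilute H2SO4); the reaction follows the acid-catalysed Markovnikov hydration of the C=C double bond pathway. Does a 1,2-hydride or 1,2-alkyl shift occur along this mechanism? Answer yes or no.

yes

The first-formed carbocation is secondary.
The adjacent sec-butyl carbon already bears 2 other carbon substituents and has a hydrogen to migrate; after a 1,2-hydride shift from that carbon the positive charge sits on a tertiary centre.
Tertiary is more stable than secondary, so the shift occurs.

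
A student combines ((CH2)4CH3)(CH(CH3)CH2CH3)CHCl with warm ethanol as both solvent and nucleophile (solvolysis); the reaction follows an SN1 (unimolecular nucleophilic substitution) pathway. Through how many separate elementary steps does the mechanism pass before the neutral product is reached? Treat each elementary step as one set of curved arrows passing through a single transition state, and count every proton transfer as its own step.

4

Step 1: Unassisted departure of Cl⁻ (taking the C–Cl bonding pair) generates a secondary carbocation.
Step 2: Carbocation rearrangement: a 1,2-hydride shift from the adjacent sec-butyl carbon converts the initially-formed secondary cation into the more stable tertiary cation.
Step 3: CH3CH2OH donates an oxygen lone pair into the empty p orbital of the cation, giving a protonated ether (an oxonium ion).
Step 4: A second solvent molecule removes the proton on oxygen, giving the neutral ether product.
Total: 4 elementary steps.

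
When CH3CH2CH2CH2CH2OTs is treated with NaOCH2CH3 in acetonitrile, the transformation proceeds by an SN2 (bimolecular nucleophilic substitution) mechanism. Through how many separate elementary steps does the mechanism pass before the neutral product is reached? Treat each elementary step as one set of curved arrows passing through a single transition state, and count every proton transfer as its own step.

Step 1: Backside attack by CH3CH2O⁻ on the carbon bearing the tosylate: the new C–O bond forms as the C–O bond breaks, with Walden inversion at carbon.
Total: 1 elementary step.

1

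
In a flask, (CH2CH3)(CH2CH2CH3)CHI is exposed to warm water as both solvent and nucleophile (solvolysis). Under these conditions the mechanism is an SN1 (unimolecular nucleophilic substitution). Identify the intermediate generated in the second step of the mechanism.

oxonium ion

Step 1: Unassisted departure of I⁻ (taking the C–I bonding pair) generates a secondary carbocation.
Step 2: Nucleophilic capture: the oxygen of H2O bonds to the cationic carbon, producing an oxonium-ion intermediate.
After step 2 the species present is an oxonium ion.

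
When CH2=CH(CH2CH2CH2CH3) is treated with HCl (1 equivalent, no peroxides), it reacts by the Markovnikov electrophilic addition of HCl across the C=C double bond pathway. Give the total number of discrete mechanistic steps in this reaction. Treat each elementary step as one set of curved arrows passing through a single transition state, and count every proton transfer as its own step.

2

Step 1: Electrophilic addition begins with the π(C=C) electrons forming a bond to the proton of HCl. Following Markovnikov's rule, the resulting cation is secondary. The H–Cl bond breaks heterolytically, releasing Cl⁻.
(No 1,2-shift: no single shift to an adjacent carbon would give a more stable cation.)
Step 2: Cl⁻ captures the cation: a lone pair on Cl⁻ fills the empty p orbital, producing the alkyl halide product.
Total: 2 elementary steps.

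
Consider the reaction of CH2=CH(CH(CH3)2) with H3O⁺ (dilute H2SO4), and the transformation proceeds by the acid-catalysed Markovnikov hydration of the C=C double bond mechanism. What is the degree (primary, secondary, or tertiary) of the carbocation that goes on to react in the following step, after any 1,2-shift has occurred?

tertiary

Step 1: The π electrons of the C=C bond attack a proton of H3O⁺; Markovnikov addition places the new C–H on the less-substituted alkene carbon, so the positive charge ends up on the more-substituted carbon — a secondary carbocation. H2O is released.
Step 2: A 1,2-hydride shift from the adjacent isopropyl carbon moves the positive charge from the secondary centre to an adjacent carbon, generating a more stable tertiary carbocation.
The cation rearranges from secondary to tertiary via a 1,2-hydride shift from the adjacent isopropyl carbon; the tertiary cation is what reacts next.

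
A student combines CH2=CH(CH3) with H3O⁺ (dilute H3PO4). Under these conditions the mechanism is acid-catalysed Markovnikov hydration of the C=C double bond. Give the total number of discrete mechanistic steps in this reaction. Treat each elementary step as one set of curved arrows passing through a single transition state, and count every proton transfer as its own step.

3

Step 1: Protonation of the alkene by H3O⁺: the π bond acts as the nucleophile and picks up H⁺, giving the more stable (Markovnikov) secondary carbocation. H2O is released.
(No 1,2-shift: no single shift to an adjacent carbon would give a more stable cation.)
Step 2: Water acts as the nucleophile: an oxygen lone pair bonds to the cationic carbon, giving an oxonium-ion intermediate.
Step 3: H2O removes a proton from the oxonium oxygen, regenerating H3O⁺ and giving the neutral alcohol.
Total: 3 elementary steps.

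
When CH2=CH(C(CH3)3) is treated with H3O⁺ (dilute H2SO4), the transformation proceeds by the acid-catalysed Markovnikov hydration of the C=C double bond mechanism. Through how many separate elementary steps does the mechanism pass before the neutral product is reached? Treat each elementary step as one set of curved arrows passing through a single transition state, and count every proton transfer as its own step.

4

Step 1: Protonation of the alkene by H3O⁺: the π bond acts as the nucleophile and picks up H⁺, giving the more stable (Markovnikov) secondary carbocation. H2O is released.
Step 2: A methyl group with its bonding pair migrates from the adjacent tert-butyl carbon to the cationic centre — a 1,2-methyl shift — upgrading the secondary cation to a tertiary one.
Step 3: Water acts as the nucleophile: an oxygen lone pair bonds to the cationic carbon, giving an oxonium-ion intermediate.
Step 4: Proton transfer from the O–H of the oxonium ion to H2O completes the catalytic cycle and yields the alcohol.
Total: 4 elementary steps.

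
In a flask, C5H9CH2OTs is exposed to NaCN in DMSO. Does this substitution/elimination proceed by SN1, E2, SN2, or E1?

Conditions: a primary substrate with a strong nucleophile in the polar aprotic solvent DMSO.
These conditions are the textbook signature of the SN2 pathway.
An unhindered substrate with a strong nucleophile in a polar aprotic solvent favours one-step backside displacement.

SN2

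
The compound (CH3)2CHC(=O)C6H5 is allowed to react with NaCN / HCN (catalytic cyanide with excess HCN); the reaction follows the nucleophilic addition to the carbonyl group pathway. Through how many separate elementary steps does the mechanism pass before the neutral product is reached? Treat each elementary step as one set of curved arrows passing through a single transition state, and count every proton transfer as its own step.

Step 1: Nucleophilic addition: CN⁻ adds to the carbonyl carbon, pushing the π(C=O) electron pair onto oxygen and giving a tetrahedral alkoxide.
Step 2: Proton transfer from HCN to the alkoxide furnishes a cyanohydrin (and releases another CN⁻ to continue the reaction).
Total: 2 elementary steps.

2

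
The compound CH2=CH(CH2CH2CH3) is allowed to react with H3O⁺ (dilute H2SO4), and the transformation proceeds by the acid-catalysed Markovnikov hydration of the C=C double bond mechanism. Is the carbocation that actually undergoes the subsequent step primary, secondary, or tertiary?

Step 1: Electrophilic addition begins with the π(C=C) electrons forming a bond to the proton of H3O⁺. Following Markovnikov's rule, the resulting cation is secondary. H2O is released.
No single 1,2-shift to an adjacent carbon would give a more-substituted cation, so no rearrangement occurs.

secondary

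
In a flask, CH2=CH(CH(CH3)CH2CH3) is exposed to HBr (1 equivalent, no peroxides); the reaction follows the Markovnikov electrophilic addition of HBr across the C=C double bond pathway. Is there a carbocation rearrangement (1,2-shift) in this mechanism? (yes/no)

yes

The first-formed carbocation is secondary.
The adjacent sec-butyl carbon already bears 2 other carbon substituents and has a hydrogen to migrate; after a 1,2-hydride shift from that carbon the positive charge sits on a tertiary centre.
Tertiary is more stable than secondary, so the shift occurs.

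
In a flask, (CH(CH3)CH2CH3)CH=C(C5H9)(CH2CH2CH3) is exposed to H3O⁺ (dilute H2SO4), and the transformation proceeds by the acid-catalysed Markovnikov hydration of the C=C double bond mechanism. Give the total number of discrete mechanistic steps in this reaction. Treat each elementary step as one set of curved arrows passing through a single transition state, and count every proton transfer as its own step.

Step 1: The π electrons of the C=C bond attack a proton of H3O⁺; Markovnikov addition places the new C–H on the less-substituted alkene carbon, so the positive charge ends up on the more-substituted carbon — a tertiary carbocation. H2O is released.
(No 1,2-shift: no single shift to an adjacent carbon would give a more stable cation.)
Step 2: Water acts as the nucleophile: an oxygen lone pair bonds to the cationic carbon, giving an oxonium-ion intermediate.
Step 3: H2O removes a proton from the oxonium oxygen, regenerating H3O⁺ and giving the neutral alcohol.
Total: 3 elementary steps.

3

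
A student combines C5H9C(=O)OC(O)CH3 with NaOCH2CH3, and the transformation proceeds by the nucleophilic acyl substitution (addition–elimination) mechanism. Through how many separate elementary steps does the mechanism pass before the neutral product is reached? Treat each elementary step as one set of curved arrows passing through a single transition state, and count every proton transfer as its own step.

2

Step 1: A lone pair on the O of CH3CH2O⁻ attacks the electrophilic acyl carbon; the π(C=O) electrons move onto oxygen, giving a tetrahedral intermediate.
Step 2: Collapse of the tetrahedral intermediate: the alkoxide oxygen pushes its lone pair back to re-form C=O while CH3CO2⁻ leaves.
Total: 2 elementary steps.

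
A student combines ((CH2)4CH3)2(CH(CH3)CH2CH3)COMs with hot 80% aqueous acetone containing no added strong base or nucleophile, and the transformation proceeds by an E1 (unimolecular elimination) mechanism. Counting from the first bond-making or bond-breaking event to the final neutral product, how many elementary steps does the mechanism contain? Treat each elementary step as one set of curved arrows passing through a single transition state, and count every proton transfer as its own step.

Step 1: Rate-determining heterolysis of the C–O bond gives MsO⁻ and a tertiary carbocation.
(No 1,2-shift: no single shift to an adjacent carbon would give a more stable cation.)
Step 2: Loss of a β-proton to a water molecule of the solvent: the C–H bonding pair collapses toward the cationic carbon to form the C=C π bond, yielding the alkene.
Total: 2 elementary steps.

2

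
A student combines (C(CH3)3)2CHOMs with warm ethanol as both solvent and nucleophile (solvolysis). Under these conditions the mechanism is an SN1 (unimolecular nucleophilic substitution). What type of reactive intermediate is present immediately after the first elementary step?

Step 1: The C–O bond breaks with both electrons going to the mesylate; MsO⁻ leaves and a secondary carbocation remains.
After step 1 the species present is a secondary carbocation.

secondary carbocation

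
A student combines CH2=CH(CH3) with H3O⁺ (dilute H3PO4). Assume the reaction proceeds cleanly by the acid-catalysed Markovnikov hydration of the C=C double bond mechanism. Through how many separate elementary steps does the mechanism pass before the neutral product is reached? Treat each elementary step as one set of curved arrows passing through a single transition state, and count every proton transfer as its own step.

3

Step 1: Protonation of the alkene by H3O⁺: the π bond acts as the nucleophile and picks up H⁺, giving the more stable (Markovnikov) secondary carbocation. H2O is released.
(No 1,2-shift: no single shift to an adjacent carbon would give a more stable cation.)
Step 2: Water acts as the nucleophile: an oxygen lone pair bonds to the cationic carbon, giving an oxonium-ion intermediate.
Step 3: Proton transfer from the O–H of the oxonium ion to H2O completes the catalytic cycle and yields the alcohol.
Total: 3 elementary steps.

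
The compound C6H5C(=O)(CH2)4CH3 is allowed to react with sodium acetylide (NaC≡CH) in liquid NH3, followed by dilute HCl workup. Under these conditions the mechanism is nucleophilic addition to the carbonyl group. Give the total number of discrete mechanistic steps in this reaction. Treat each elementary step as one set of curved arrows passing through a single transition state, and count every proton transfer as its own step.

Step 1: A lone pair / filled orbital on HC≡C⁻ attacks the electrophilic carbonyl carbon; the π(C=O) electrons shift onto oxygen, producing a tetrahedral alkoxide intermediate.
Step 2: Protonation of the alkoxide by dilute HCl workup furnishes a propargyl alcohol.
Total: 2 elementary steps.

2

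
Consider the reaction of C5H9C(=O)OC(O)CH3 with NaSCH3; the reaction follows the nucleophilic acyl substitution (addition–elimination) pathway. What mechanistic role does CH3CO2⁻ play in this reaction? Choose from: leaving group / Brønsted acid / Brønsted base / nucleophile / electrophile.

Step 2: An oxygen lone pair re-forms the C=O π bond as the C–O σ-bond breaks; CH3CO2⁻ is expelled.
CH3CO2⁻ departs with both electrons of the breaking σ-bond — that is the definition of a leaving group.

leaving group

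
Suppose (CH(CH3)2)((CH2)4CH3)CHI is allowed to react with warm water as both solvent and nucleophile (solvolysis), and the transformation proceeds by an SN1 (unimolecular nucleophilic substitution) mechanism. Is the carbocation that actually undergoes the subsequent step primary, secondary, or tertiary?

tertiary

Step 1: Rate-determining heterolysis of the C–I bond gives I⁻ and a secondary carbocation.
Step 2: Carbocation rearrangement: a 1,2-hydride shift from the adjacent isopropyl carbon converts the initially-formed secondary cation into the more stable tertiary cation.
The cation rearranges from secondary to tertiary via a 1,2-hydride shift from the adjacent isopropyl carbon; the tertiary cation is what reacts next.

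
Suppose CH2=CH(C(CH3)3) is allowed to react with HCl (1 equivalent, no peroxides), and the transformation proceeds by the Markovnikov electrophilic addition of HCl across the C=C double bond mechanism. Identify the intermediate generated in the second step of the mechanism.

Step 1: Protonation of the alkene by HCl: the π bond acts as the nucleophile and picks up H⁺, giving the more stable (Markovnikov) secondary carbocation. The H–Cl bond breaks heterolytically, releasing Cl⁻.
Step 2: A methyl group with its bonding pair migrates from the adjacent tert-butyl carbon to the cationic centre — a 1,2-methyl shift — upgrading the secondary cation to a tertiary one.
After step 2 the species present is a tertiary carbocation.

tertiary carbocation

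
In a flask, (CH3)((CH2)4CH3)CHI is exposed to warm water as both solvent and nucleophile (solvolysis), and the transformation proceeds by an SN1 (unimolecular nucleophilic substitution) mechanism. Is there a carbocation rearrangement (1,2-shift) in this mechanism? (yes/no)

The first-formed carbocation is secondary.
No single 1,2-shift to an adjacent carbon would produce a more-substituted cation than the one already present, so no rearrangement occurs.

no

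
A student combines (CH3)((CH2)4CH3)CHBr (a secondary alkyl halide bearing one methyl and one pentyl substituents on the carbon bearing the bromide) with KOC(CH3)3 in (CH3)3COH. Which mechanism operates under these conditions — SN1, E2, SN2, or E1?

E2

Conditions: a strong/bulky base with a secondary substrate bearing a β-hydrogen.
These conditions are the textbook signature of the E2 pathway.
A strong (often hindered) base removes a β-H in concert with loss of the leaving group — bimolecular elimination.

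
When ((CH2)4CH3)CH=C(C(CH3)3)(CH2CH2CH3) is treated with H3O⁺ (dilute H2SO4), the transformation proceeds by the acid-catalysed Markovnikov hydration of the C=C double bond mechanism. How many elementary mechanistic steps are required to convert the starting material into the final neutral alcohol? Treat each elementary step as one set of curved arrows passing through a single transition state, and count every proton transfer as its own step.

3

Step 1: The π electrons of the C=C bond attack a proton of H3O⁺; Markovnikov addition places the new C–H on the less-substituted alkene carbon, so the positive charge ends up on the more-substituted carbon — a tertiary carbocation. H2O is released.
(No 1,2-shift: no single shift to an adjacent carbon would give a more stable cation.)
Step 2: Nucleophilic capture of the cation by H2O produces the protonated alcohol (an oxonium ion).
Step 3: Proton transfer from the O–H of the oxonium ion to H2O completes the catalytic cycle and yields the alcohol.
Total: 3 elementary steps.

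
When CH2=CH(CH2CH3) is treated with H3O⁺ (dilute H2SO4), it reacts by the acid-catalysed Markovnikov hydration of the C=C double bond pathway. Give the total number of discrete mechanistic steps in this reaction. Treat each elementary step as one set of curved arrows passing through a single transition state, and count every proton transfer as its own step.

3

Step 1: Electrophilic addition begins with the π(C=C) electrons forming a bond to the proton of H3O⁺. Following Markovnikov's rule, the resulting cation is secondary. H2O is released.
(No 1,2-shift: no single shift to an adjacent carbon would give a more stable cation.)
Step 2: A lone pair on the oxygen of H2O attacks the carbocation, forming a C–O bond and an oxonium ion (a protonated alcohol).
Step 3: Deprotonation of the oxonium ion by a water molecule delivers the neutral alcohol and regenerates the acid catalyst.
Total: 3 elementary steps.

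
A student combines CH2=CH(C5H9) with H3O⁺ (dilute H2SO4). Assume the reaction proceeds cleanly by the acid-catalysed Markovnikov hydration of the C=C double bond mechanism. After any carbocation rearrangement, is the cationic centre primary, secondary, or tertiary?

Step 1: Protonation of the alkene by H3O⁺: the π bond acts as the nucleophile and picks up H⁺, giving the more stable (Markovnikov) secondary carbocation. H2O is released.
Step 2: A 1,2-hydride shift from the adjacent cyclopentyl carbon moves the positive charge from the secondary centre to an adjacent carbon, generating a more stable tertiary carbocation.
The cation rearranges from secondary to tertiary via a 1,2-hydride shift from the adjacent cyclopentyl carbon; the tertiary cation is what reacts next.

tertiary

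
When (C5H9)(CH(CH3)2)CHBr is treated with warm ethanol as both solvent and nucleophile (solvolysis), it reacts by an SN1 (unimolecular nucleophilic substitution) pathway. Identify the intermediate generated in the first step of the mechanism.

Step 1: Unassisted departure of Br⁻ (taking the C–Br bonding pair) generates a secondary carbocation.
After step 1 the species present is a secondary carbocation.

secondary carbocation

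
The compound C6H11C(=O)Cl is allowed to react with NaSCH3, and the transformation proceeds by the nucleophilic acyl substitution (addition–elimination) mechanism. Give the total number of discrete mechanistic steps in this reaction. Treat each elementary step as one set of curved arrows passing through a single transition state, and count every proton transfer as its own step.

2

Step 1: CH3S⁻ adds to the carbonyl carbon; the C=O π electrons shift onto oxygen and a tetrahedral alkoxide intermediate forms.
Step 2: An oxygen lone pair re-forms the C=O π bond as the C–Cl σ-bond breaks; Cl⁻ is expelled.
Total: 2 elementary steps.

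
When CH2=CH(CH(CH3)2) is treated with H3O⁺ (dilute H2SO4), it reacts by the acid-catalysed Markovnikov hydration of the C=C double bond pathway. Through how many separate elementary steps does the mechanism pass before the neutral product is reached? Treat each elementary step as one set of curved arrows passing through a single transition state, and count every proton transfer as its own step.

Step 1: Protonation of the alkene by H3O⁺: the π bond acts as the nucleophile and picks up H⁺, giving the more stable (Markovnikov) secondary carbocation. H2O is released.
Step 2: A 1,2-hydride shift from the adjacent isopropyl carbon moves the positive charge from the secondary centre to an adjacent carbon, generating a more stable tertiary carbocation.
Step 3: Nucleophilic capture of the cation by H2O produces the protonated alcohol (an oxonium ion).
Step 4: H2O removes a proton from the oxonium oxygen, regenerating H3O⁺ and giving the neutral alcohol.
Total: 4 elementary steps.

4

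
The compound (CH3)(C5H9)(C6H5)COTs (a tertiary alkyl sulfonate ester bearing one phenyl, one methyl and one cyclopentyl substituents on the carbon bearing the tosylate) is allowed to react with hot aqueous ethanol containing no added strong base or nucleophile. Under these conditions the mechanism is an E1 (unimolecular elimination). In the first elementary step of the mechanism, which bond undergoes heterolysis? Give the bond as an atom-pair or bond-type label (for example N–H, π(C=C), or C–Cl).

C–O

Step 1: Ionisation: the C–O σ-bond cleaves heterolytically; both bonding electrons depart with TsO⁻, leaving a tertiary carbocation at the α-carbon.
The bond broken in this step is the C–O bond.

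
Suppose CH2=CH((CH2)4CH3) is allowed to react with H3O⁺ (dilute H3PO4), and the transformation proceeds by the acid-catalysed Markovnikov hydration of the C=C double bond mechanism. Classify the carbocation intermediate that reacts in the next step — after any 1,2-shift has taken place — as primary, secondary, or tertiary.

Step 1: Electrophilic addition begins with the π(C=C) electrons forming a bond to the proton of H3O⁺. Following Markovnikov's rule, the resulting cation is secondary. H2O is released.
No single 1,2-shift to an adjacent carbon would give a more-substituted cation, so no rearrangement occurs.

secondary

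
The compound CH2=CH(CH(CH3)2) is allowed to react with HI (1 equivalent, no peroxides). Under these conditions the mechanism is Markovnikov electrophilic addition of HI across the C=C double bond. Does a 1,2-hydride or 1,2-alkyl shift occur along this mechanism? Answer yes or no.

yes

The first-formed carbocation is secondary.
The adjacent isopropyl carbon already bears 2 other carbon substituents and has a hydrogen to migrate; after a 1,2-hydride shift from that carbon the positive charge sits on a tertiary centre.
Tertiary is more stable than secondary, so the shift occurs.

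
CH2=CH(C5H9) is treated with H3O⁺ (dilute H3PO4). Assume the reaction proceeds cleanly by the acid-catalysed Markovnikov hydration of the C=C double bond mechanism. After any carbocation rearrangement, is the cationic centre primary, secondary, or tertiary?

tertiary

Step 1: Protonation of the alkene by H3O⁺: the π bond acts as the nucleophile and picks up H⁺, giving the more stable (Markovnikov) secondary carbocation. H2O is released.
Step 2: A 1,2-hydride shift from the adjacent cyclopentyl carbon moves the positive charge from the secondary centre to an adjacent carbon, generating a more stable tertiary carbocation.
The cation rearranges from secondary to tertiary via a 1,2-hydride shift from the adjacent cyclopentyl carbon; the tertiary cation is what reacts next.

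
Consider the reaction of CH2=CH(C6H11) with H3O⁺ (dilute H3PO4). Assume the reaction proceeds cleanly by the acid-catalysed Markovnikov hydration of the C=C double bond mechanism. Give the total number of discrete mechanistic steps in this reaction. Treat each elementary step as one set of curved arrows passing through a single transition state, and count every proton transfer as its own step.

Step 1: The π electrons of the C=C bond attack a proton of H3O⁺; Markovnikov addition places the new C–H on the less-substituted alkene carbon, so the positive charge ends up on the more-substituted carbon — a secondary carbocation. H2O is released.
Step 2: A 1,2-hydride shift from the adjacent cyclohexyl carbon moves the positive charge from the secondary centre to an adjacent carbon, generating a more stable tertiary carbocation.
Step 3: Water acts as the nucleophile: an oxygen lone pair bonds to the cationic carbon, giving an oxonium-ion intermediate.
Step 4: Deprotonation of the oxonium ion by a water molecule delivers the neutral alcohol and regenerates the acid catalyst.
Total: 4 elementary steps.

4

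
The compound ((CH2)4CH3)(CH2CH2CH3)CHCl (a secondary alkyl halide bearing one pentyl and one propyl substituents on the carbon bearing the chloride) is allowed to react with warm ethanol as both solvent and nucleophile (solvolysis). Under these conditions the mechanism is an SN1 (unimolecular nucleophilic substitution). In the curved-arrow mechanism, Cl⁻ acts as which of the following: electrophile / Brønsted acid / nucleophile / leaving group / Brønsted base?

Step 1: Unassisted departure of Cl⁻ (taking the C–Cl bonding pair) generates a secondary carbocation.
Cl⁻ departs with both electrons of the breaking σ-bond — that is the definition of a leaving group.

leaving group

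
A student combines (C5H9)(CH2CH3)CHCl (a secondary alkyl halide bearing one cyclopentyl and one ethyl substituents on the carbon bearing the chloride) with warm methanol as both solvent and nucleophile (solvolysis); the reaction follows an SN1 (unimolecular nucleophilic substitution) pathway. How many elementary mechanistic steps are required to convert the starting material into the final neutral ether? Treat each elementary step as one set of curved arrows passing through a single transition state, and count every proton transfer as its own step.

4

Step 1: Ionisation: the C–Cl σ-bond cleaves heterolytically; both bonding electrons depart with Cl⁻, leaving a secondary carbocation at the α-carbon.
Step 2: A 1,2-hydride shift from the adjacent cyclopentyl carbon moves the positive charge from the secondary centre to an adjacent carbon, generating a more stable tertiary carbocation.
Step 3: Nucleophilic capture: the oxygen of CH3OH bonds to the cationic carbon, producing an oxonium-ion intermediate.
Step 4: Deprotonation of the oxonium oxygen by solvent methanol yields the neutral ether.
Total: 4 elementary steps.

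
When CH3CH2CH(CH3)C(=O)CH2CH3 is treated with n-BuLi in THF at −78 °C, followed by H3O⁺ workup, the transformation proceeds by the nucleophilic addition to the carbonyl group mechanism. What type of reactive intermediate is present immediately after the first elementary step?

tetrahedral alkoxide intermediate

Step 1: Nucleophilic addition: the carbanion-like carbon of n-BuLi adds to the carbonyl carbon, pushing the π(C=O) electron pair onto oxygen and giving a tetrahedral alkoxide.
After step 1 the species present is a tetrahedral alkoxide intermediate.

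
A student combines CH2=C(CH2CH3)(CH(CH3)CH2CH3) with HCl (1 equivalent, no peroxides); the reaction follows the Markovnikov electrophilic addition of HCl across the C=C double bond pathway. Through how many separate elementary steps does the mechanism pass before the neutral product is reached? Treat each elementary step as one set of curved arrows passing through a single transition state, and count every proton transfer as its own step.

2

Step 1: Protonation of the alkene by HCl: the π bond acts as the nucleophile and picks up H⁺, giving the more stable (Markovnikov) tertiary carbocation. The H–Cl bond breaks heterolytically, releasing Cl⁻.
(No 1,2-shift: no single shift to an adjacent carbon would give a more stable cation.)
Step 2: The Cl⁻ anion donates a lone pair to the carbocation, forming the new C–Cl σ-bond and giving the neutral alkyl halide.
Total: 2 elementary steps.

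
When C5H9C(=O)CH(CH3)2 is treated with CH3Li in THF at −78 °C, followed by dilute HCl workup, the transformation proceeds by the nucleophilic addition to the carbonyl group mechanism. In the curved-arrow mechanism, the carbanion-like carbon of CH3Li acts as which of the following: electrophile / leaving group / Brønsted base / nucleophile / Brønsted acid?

Step 1: the carbanion-like carbon of CH3Li attacks the sp² carbonyl carbon; the C=O π bond breaks and the electrons end up as a lone pair on the alkoxide oxygen of the tetrahedral intermediate.
The carbanion-like carbon of CH3Li donates an electron pair to form a new σ-bond to carbon — it is the nucleophile.

nucleophile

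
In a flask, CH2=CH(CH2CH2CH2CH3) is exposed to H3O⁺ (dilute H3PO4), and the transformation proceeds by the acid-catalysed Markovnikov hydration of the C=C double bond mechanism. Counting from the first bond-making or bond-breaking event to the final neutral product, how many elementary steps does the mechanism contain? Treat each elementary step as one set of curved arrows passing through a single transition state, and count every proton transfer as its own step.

Step 1: The π electrons of the C=C bond attack a proton of H3O⁺; Markovnikov addition places the new C–H on the less-substituted alkene carbon, so the positive charge ends up on the more-substituted carbon — a secondary carbocation. H2O is released.
(No 1,2-shift: no single shift to an adjacent carbon would give a more stable cation.)
Step 2: Nucleophilic capture of the cation by H2O produces the protonated alcohol (an oxonium ion).
Step 3: Proton transfer from the O–H of the oxonium ion to H2O completes the catalytic cycle and yields the alcohol.
Total: 3 elementary steps.

3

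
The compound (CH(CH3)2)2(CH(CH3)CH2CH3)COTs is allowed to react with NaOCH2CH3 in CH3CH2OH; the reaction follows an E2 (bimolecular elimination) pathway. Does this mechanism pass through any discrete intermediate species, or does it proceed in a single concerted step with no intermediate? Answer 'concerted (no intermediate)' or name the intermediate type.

concerted (no intermediate)

The strong base CH3CH2O⁻ removes a β-hydrogen; in the same concerted event the electrons of the breaking C–H bond form the new π(C=C) bond and the C–O σ-bond breaks, expelling TsO⁻. Anti-periplanar geometry; one transition state.
All bond changes occur in one transition state; no discrete intermediate is formed.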